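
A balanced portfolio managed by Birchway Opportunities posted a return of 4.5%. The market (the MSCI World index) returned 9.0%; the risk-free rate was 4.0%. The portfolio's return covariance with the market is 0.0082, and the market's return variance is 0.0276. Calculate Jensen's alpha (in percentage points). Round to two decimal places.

β = Cov / Var = 0.0082 / 0.0276 = 0.2971
E[R] = Rf + β(Rm − Rf) = 4.0% + 0.2971 × (9.0% − 4.0%) = 5.4855%
α = Rp − E[R] = 4.5% − 5.4855% = -0.9855

-0.99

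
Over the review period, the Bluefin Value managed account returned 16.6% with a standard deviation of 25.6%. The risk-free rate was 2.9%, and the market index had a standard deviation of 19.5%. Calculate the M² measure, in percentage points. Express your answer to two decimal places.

Sharpe = (Rp − Rf) / σp = (16.6% − 2.9%) / 25.6% = 0.5352
M² = Rf + Sharpe × σm = 2.9% + 0.5352 × 19.5% = 13.3364%

13.34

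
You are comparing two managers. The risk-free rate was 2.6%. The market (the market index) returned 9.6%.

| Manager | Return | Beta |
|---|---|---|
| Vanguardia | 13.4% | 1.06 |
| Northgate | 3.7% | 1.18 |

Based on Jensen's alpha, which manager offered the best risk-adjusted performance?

Vanguardia: α = 13.4% − [2.6% + 1.06 × (9.6% − 2.6%)] = 3.380
Northgate: α = 3.7% − [2.6% + 1.18 × (9.6% − 2.6%)] = -7.160
Highest: Vanguardia (3.380).

Vanguardia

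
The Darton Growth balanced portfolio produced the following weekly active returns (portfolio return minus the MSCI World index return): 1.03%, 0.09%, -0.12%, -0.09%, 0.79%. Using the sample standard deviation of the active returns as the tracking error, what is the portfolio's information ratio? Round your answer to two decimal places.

0.64

Mean return μ = 1.700 / 5 = 0.3400%
Sample σ = √[Σ(r − μ)² / 4] = √[1.1376 / 4] = √0.2844 = 0.5333%
IR = μ / tracking error = 0.3400 / 0.5333 = 0.6375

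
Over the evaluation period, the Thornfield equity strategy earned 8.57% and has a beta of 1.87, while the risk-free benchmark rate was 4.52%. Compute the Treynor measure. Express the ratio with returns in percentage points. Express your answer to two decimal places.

Treynor = (Rp − Rf) / β = (8.57% − 4.52%) / 1.87 = 4.05 / 1.87 = 2.1658

2.17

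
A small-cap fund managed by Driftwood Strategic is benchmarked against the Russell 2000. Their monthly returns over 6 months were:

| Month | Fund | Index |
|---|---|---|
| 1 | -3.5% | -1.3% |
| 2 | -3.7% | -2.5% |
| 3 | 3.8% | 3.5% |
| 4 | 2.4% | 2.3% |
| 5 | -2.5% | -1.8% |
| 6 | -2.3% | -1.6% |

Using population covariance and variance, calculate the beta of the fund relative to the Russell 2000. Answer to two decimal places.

r̄p = -0.9667%,  r̄m = -0.2333%
Cov = Σ(rp − r̄p)(rm − r̄m) / 6 = 6.5744
Var(rm) = Σ(rm − r̄m)² / 6 = 5.1589
β = Cov / Var = 6.5744 / 5.1589 = 1.2744

1.27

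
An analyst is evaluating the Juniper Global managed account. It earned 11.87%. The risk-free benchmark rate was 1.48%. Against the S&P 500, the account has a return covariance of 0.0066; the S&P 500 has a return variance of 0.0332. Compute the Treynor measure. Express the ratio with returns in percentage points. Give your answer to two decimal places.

β = Cov / Var = 0.0066 / 0.0332 = 0.1988
Treynor = (Rp − Rf) / β = (11.87% − 1.48%) / 0.1988 = 10.39 / 0.1988 = 52.2636

52.26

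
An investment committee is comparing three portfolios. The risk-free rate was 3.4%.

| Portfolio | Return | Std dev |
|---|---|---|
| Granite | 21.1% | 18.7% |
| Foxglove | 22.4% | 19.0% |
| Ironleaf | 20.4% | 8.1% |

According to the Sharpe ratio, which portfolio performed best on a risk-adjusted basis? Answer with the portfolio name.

Granite: Sharpe ratio = (21.1% − 3.4%) / 18.7% = 0.947
Foxglove: Sharpe ratio = (22.4% − 3.4%) / 19.0% = 1.000
Ironleaf: Sharpe ratio = (20.4% − 3.4%) / 8.1% = 2.099
Highest: Ironleaf (2.099).

Ironleaf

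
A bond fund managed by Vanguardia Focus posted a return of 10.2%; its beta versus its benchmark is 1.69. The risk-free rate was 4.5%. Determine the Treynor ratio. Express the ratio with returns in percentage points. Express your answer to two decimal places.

3.37

Treynor = (Rp − Rf) / β = (10.2% − 4.5%) / 1.69 = 5.70 / 1.69 = 3.3728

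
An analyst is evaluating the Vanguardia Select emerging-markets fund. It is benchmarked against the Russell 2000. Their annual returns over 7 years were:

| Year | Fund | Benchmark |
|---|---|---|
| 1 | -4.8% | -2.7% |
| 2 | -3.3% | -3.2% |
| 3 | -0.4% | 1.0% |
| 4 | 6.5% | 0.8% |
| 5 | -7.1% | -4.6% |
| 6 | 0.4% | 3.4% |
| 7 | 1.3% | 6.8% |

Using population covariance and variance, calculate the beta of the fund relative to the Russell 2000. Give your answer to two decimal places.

0.74

r̄p = -1.0571%,  r̄m = 0.2143%
Cov = Σ(rp − r̄p)(rm − r̄m) / 7 = 10.3951
Var(rm) = Σ(rm − r̄m)² / 7 = 13.9727
β = Cov / Var = 10.3951 / 13.9727 = 0.7440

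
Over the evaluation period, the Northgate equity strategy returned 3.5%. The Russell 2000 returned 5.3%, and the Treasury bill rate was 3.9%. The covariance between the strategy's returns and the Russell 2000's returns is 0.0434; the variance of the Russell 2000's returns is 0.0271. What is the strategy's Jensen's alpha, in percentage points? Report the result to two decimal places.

-2.64

β = Cov / Var = 0.0434 / 0.0271 = 1.6015
E[R] = Rf + β(Rm − Rf) = 3.9% + 1.6015 × (5.3% − 3.9%) = 6.1421%
α = Rp − E[R] = 3.5% − 6.1421% = -2.6421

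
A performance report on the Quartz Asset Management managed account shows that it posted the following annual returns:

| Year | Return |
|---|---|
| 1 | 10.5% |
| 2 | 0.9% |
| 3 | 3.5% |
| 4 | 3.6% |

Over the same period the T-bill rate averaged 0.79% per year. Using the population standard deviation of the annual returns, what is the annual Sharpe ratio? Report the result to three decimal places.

1.077

Mean return r̄ = 18.50 / 4 = 4.6250%
Population σ = √[Σ(r − r̄)² / 4] = √[50.7075 / 4] = √12.6769 = 3.5605%
Sharpe = (r̄ − rf) / σ = (4.6250 − 0.79) / 3.5605 = 3.8350 / 3.5605 = 1.0771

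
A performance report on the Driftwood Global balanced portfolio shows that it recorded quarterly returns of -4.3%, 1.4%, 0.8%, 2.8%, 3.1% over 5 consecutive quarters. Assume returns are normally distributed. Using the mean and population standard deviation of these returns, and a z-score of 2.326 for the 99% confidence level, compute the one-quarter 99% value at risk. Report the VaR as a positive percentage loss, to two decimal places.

5.45

Mean return r̄ = 3.80 / 5 = 0.7600%
Σ(r − r̄)² = 35.6520; population σ = √(35.6520/5) = 2.6703%
VaR = −(r̄ − z·σ) = −(0.7600 − 2.326 × 2.6703) = −(-5.4511) = 5.4511%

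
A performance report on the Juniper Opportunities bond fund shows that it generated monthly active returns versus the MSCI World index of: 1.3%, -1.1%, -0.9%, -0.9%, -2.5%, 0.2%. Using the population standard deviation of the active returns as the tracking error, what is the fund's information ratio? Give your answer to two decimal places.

Mean return μ = -3.90 / 6 = -0.6500%
Σ(r − μ)² = 8.2750; population σ = √(8.2750/6) = 1.1744%
IR = μ / tracking error = -0.6500 / 1.1744 = -0.5535

-0.55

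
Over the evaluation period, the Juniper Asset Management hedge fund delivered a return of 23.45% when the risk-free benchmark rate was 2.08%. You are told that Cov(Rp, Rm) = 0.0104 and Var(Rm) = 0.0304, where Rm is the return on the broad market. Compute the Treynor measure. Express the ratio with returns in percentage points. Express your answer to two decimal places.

62.47

β = Cov / Var = 0.0104 / 0.0304 = 0.3421
Treynor = (Rp − Rf) / β = (23.45% − 2.08%) / 0.3421 = 21.37 / 0.3421 = 62.4671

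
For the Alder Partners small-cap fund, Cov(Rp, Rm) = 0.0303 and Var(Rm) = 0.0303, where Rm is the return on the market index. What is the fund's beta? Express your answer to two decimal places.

β = Cov(Rp, Rm) / Var(Rm) = 0.0303 / 0.0303 = 1.0000

1.00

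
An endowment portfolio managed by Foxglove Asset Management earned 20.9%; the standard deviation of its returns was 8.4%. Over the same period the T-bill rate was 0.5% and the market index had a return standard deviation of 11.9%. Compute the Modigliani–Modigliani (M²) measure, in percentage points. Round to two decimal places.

Sharpe = (Rp − Rf) / σp = (20.9% − 0.5%) / 8.4% = 2.4286
M² = Rf + Sharpe × σm = 0.5% + 2.4286 × 11.9% = 29.4003%

29.40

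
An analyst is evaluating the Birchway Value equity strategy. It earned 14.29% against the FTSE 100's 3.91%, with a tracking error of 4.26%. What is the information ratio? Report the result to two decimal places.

2.44

IR = (Rp − Rb) / TE = (14.29% − 3.91%) / 4.26% = 10.38% / 4.26% = 2.4366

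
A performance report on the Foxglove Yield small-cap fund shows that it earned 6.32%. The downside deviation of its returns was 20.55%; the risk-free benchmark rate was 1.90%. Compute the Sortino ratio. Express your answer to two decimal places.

0.22

Sortino = (Rp − Rf) / σd = (6.32% − 1.90%) / 20.55% = 4.42% / 20.55% = 0.2151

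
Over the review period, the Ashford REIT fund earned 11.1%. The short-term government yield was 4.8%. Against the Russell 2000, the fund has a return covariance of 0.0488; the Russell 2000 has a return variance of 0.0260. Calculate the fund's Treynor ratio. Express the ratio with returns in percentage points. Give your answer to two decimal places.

β = Cov / Var = 0.0488 / 0.0260 = 1.8769
Treynor = (Rp − Rf) / β = (11.1% − 4.8%) / 1.8769 = 6.30 / 1.8769 = 3.3566

3.36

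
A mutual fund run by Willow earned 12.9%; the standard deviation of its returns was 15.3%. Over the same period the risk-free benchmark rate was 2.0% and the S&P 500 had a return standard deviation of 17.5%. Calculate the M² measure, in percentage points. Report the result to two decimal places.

Sharpe = (Rp − Rf) / σp = (12.9% − 2.0%) / 15.3% = 0.7124
M² = Rf + Sharpe × σm = 2.0% + 0.7124 × 17.5% = 14.4670%

14.47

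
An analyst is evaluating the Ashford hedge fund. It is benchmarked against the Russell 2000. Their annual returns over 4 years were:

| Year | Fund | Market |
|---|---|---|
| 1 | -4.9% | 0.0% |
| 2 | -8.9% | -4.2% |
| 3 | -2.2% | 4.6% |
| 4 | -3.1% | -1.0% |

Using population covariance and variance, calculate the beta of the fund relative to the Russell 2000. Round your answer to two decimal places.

r̄p = -4.7750%,  r̄m = -0.1500%
Cov = Σ(rp − r̄p)(rm − r̄m) / 4 = 6.8738
Var(rm) = Σ(rm − r̄m)² / 4 = 9.9275
β = Cov / Var = 6.8738 / 9.9275 = 0.6924

0.69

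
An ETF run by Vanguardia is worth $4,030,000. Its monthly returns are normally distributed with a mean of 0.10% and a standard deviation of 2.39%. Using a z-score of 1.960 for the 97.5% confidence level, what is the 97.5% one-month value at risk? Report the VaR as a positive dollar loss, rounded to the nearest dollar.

Return at the 97.5% tail: μ − z·σ = 0.10% − 1.960 × 2.39% = 0.1 − 4.6844 = -4.5844%
VaR = −(-4.5844%) × $4,030,000 = 4.5844% × $4,030,000 = $184,751

$184,751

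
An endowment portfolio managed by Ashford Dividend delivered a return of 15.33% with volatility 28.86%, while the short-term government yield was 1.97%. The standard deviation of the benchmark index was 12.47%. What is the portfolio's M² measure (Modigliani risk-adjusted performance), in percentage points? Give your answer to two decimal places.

Sharpe = (Rp − Rf) / σp = (15.33% − 1.97%) / 28.86% = 0.4629
M² = Rf + Sharpe × σm = 1.97% + 0.4629 × 12.47% = 7.7424%

7.74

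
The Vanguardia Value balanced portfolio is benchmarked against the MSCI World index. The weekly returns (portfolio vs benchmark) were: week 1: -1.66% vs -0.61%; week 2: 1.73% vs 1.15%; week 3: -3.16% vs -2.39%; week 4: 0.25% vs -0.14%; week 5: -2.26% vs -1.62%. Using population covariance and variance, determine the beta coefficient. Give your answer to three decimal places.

r̄p = -1.0200%,  r̄m = -0.7220%
Cov = Σ(rp − r̄p)(rm − r̄m) / 5 = 2.0997
Var(rm) = Σ(rm − r̄m)² / 5 = 1.4889
β = Cov / Var = 2.0997 / 1.4889 = 1.4102

1.410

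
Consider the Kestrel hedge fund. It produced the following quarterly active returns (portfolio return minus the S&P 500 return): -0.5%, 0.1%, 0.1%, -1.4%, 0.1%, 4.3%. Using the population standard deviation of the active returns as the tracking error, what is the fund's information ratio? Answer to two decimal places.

0.25

r̄ = (-0.5 + 0.1 + 0.1 − 1.4 + 0.1 + 4.3) / 6 = 0.4500%
Population σ = √[Σ(r − r̄)² / 6] = √[19.5150 / 6] = √3.2525 = 1.8035%
IR = r̄ / tracking error = 0.4500 / 1.8035 = 0.2495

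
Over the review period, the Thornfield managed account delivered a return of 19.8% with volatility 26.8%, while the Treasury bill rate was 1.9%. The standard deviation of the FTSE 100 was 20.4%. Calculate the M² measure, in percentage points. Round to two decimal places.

15.53

Sharpe = (Rp − Rf) / σp = (19.8% − 1.9%) / 26.8% = 0.6679
M² = Rf + Sharpe × σm = 1.9% + 0.6679 × 20.4% = 15.5252%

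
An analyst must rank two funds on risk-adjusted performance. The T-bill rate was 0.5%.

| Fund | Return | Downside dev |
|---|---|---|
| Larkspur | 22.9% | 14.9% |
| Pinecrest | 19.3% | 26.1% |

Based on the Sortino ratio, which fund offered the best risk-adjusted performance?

Larkspur

Larkspur: Sortino ratio = (22.9% − 0.5%) / 14.9% = 1.503
Pinecrest: Sortino ratio = (19.3% − 0.5%) / 26.1% = 0.720
Highest: Larkspur (1.503).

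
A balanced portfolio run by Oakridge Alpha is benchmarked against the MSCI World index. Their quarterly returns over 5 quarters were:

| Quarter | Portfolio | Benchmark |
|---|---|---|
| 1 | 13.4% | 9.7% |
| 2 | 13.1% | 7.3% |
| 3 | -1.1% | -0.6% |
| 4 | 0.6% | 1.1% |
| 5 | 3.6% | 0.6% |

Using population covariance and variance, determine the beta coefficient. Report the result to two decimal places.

1.46

r̄p = 5.9200%,  r̄m = 3.6200%
Cov = Σ(rp − r̄p)(rm − r̄m) / 5 = 24.3876
Var(rm) = Σ(rm − r̄m)² / 5 = 16.7576
β = Cov / Var = 24.3876 / 16.7576 = 1.4553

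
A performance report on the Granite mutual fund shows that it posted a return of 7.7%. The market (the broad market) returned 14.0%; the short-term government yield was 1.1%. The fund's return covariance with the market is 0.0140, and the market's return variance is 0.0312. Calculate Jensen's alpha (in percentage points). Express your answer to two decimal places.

β = Cov / Var = 0.0140 / 0.0312 = 0.4487
E[R] = Rf + β(Rm − Rf) = 1.1% + 0.4487 × (14.0% − 1.1%) = 6.8882%
α = Rp − E[R] = 7.7% − 6.8882% = 0.8118

0.81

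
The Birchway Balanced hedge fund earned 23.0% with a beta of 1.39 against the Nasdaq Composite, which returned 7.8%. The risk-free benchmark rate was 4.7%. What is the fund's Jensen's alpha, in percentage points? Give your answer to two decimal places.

13.99

CAPM expected return = Rf + β(Rm − Rf) = 4.7% + 1.39 × (7.8% − 4.7%) = 4.7 + 1.39 × 3.10 = 9.0090%
Jensen's α = Rp − E[R] = 23.0% − 9.0090% = 13.9910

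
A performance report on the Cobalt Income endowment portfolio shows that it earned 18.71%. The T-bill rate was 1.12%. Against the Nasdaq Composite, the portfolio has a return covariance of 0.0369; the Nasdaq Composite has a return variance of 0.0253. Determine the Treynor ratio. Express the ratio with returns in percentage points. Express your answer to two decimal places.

12.06

β = Cov / Var = 0.0369 / 0.0253 = 1.4585
Treynor = (Rp − Rf) / β = (18.71% − 1.12%) / 1.4585 = 17.59 / 1.4585 = 12.0603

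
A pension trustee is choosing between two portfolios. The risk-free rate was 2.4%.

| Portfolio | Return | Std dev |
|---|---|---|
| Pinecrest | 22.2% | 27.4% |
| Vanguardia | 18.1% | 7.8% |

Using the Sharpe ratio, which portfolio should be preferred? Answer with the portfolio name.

Vanguardia

Pinecrest: Sharpe ratio = (22.2% − 2.4%) / 27.4% = 0.723
Vanguardia: Sharpe ratio = (18.1% − 2.4%) / 7.8% = 2.013
Highest: Vanguardia (2.013).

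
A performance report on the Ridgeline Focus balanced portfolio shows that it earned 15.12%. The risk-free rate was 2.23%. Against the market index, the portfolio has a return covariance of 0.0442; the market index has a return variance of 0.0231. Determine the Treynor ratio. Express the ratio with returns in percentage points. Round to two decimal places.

β = Cov / Var = 0.0442 / 0.0231 = 1.9134
Treynor = (Rp − Rf) / β = (15.12% − 2.23%) / 1.9134 = 12.89 / 1.9134 = 6.7367

6.74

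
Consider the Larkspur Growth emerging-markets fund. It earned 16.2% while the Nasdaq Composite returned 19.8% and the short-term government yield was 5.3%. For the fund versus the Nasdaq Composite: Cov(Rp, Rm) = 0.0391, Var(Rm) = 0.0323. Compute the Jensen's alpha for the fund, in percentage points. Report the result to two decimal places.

-6.65

β = Cov / Var = 0.0391 / 0.0323 = 1.2105
E[R] = Rf + β(Rm − Rf) = 5.3% + 1.2105 × (19.8% − 5.3%) = 22.8523%
α = Rp − E[R] = 16.2% − 22.8523% = -6.6523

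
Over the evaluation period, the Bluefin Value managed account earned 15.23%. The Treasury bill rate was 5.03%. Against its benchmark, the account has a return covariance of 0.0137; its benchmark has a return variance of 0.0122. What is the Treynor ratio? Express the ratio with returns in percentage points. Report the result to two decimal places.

9.08

β = Cov / Var = 0.0137 / 0.0122 = 1.1230
Treynor = (Rp − Rf) / β = (15.23% − 5.03%) / 1.1230 = 10.20 / 1.1230 = 9.0828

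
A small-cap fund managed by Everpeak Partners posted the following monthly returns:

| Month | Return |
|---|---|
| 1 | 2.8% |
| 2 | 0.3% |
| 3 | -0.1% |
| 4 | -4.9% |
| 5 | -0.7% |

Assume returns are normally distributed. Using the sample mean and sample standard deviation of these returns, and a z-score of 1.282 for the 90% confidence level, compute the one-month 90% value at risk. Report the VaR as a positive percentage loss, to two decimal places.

μ = (2.8 + 0.3 − 0.1 − 4.9 − 0.7) / 5 = -0.5200%
Sample σ = √[Σ(r − μ)² / 4] = √[31.0880 / 4] = √7.7720 = 2.7878%
VaR = −(μ − z·σ) = −(-0.5200 − 1.282 × 2.7878) = −(-4.0940) = 4.0940%

4.09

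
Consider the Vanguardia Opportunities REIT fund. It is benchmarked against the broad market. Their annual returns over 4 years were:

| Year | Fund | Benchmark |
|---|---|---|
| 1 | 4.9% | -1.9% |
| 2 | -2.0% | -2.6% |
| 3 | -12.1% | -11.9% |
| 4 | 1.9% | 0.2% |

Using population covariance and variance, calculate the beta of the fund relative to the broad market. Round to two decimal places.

r̄p = -1.8250%,  r̄m = -4.0500%
Cov = Σ(rp − r̄p)(rm − r̄m) / 4 = 27.6738
Var(rm) = Σ(rm − r̄m)² / 4 = 21.6025
β = Cov / Var = 27.6738 / 21.6025 = 1.2810

1.28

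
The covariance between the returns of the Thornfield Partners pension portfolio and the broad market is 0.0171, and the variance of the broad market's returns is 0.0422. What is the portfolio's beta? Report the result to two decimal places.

β = Cov(Rp, Rm) / Var(Rm) = 0.0171 / 0.0422 = 0.4052

0.41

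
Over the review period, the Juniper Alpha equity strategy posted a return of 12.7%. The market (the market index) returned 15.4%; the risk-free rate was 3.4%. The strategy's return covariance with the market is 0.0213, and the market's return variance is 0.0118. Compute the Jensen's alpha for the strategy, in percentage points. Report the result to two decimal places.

-12.36

β = Cov / Var = 0.0213 / 0.0118 = 1.8051
E[R] = Rf + β(Rm − Rf) = 3.4% + 1.8051 × (15.4% − 3.4%) = 25.0612%
α = Rp − E[R] = 12.7% − 25.0612% = -12.3612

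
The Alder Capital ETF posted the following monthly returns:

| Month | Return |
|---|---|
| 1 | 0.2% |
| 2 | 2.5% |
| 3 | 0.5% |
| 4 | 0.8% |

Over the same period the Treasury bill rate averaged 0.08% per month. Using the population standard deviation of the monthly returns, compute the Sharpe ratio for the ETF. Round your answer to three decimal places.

1.032

r̄ = (0.2 + 2.5 + 0.5 + 0.8) / 4 = 4.00 / 4 = 1.0000%
Σ(r − r̄)² = 3.1800; population σ = √(3.1800/4) = 0.8916%
Sharpe = (r̄ − rf) / σ = (1.0000 − 0.08) / 0.8916 = 0.9200 / 0.8916 = 1.0319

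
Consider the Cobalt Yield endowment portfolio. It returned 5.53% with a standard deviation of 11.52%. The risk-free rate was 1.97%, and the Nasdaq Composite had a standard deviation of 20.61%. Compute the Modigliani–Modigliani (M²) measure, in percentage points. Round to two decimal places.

Sharpe = (Rp − Rf) / σp = (5.53% − 1.97%) / 11.52% = 0.3090
M² = Rf + Sharpe × σm = 1.97% + 0.3090 × 20.61% = 8.3385%

8.34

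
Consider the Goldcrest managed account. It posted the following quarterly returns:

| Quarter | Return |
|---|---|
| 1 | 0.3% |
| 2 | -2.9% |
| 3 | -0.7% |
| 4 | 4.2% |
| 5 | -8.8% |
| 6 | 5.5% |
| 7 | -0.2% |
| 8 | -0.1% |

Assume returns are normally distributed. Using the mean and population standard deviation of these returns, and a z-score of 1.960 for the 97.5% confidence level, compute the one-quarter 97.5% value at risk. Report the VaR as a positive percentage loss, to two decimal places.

8.34

r̄ = (0.3 − 2.9 − 0.7 + 4.2 − 8.8 + 5.5 − 0.2 − 0.1) / 8 = -2.70 / 8 = -0.3375%
Σ(r − r̄)² = (0.3 − (-0.3375))² + (-2.9 − (-0.3375))² + (-0.7 − (-0.3375))² + … = 133.4588
σ = √[133.4588 / 8] = 4.0844%
VaR = −(r̄ − z·σ) = −(-0.3375 − 1.960 × 4.0844) = −(-8.3429) = 8.3429%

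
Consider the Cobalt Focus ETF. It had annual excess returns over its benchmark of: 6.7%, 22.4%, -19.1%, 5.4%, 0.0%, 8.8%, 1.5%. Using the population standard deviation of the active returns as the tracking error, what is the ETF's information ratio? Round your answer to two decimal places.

0.32

r̄ = (6.7 + 22.4 − 19.1 + 5.4 + 0 + 8.8 + 1.5) / 7 = 3.6714%
Population σ = √[Σ(r − r̄)² / 7] = √[925.9543 / 7] = √132.2792 = 11.5013%
IR = r̄ / tracking error = 3.6714 / 11.5013 = 0.3192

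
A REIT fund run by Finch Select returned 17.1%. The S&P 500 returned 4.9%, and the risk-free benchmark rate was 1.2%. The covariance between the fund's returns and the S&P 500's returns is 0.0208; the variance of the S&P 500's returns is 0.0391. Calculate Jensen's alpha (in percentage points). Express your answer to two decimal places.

β = Cov / Var = 0.0208 / 0.0391 = 0.5320
E[R] = Rf + β(Rm − Rf) = 1.2% + 0.5320 × (4.9% − 1.2%) = 3.1684%
α = Rp − E[R] = 17.1% − 3.1684% = 13.9316

13.93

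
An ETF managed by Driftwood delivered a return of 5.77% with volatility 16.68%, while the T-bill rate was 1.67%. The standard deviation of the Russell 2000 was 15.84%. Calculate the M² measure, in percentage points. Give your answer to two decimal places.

5.56

Sharpe = (Rp − Rf) / σp = (5.77% − 1.67%) / 16.68% = 0.2458
M² = Rf + Sharpe × σm = 1.67% + 0.2458 × 15.84% = 5.5635%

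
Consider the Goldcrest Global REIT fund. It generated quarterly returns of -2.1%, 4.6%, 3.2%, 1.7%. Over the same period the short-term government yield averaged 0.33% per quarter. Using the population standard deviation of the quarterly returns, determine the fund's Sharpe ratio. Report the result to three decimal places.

0.608

μ = (-2.1 + 4.6 + 3.2 + 1.7) / 4 = 1.8500%
Population σ = √[Σ(r − μ)² / 4] = √[25.0100 / 4] = √6.2525 = 2.5005%
Sharpe = (μ − rf) / σ = (1.8500 − 0.33) / 2.5005 = 1.5200 / 2.5005 = 0.6079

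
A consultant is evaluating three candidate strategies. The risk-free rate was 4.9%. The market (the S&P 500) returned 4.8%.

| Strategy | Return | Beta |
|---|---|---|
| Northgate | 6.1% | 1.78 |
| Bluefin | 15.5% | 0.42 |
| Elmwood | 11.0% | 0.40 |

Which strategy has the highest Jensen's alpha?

Bluefin

Northgate: α = 6.1% − [4.9% + 1.78 × (4.8% − 4.9%)] = 1.378
Bluefin: α = 15.5% − [4.9% + 0.42 × (4.8% − 4.9%)] = 10.642
Elmwood: α = 11.0% − [4.9% + 0.40 × (4.8% − 4.9%)] = 6.140
Highest: Bluefin (10.642).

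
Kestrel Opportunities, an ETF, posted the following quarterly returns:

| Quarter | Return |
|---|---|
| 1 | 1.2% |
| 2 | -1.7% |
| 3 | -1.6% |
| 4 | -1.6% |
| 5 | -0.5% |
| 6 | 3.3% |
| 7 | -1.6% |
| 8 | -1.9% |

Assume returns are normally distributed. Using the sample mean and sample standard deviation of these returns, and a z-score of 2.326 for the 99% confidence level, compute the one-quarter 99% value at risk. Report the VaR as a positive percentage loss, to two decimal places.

Mean return r̄ = -4.40 / 8 = -0.5500%
Σ(r − r̄)² = 24.3400; sample σ = √(24.3400/7) = 1.8647%
VaR = −(r̄ − z·σ) = −(-0.5500 − 2.326 × 1.8647) = −(-4.8873) = 4.8873%

4.89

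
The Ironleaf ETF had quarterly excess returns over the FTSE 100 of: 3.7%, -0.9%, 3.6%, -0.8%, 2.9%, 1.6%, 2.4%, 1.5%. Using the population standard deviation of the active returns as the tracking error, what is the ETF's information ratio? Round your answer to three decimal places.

r̄ = (3.7 − 0.9 + 3.6 − 0.8 + 2.9 + 1.6 + 2.4 + 1.5) / 8 = 14.00 / 8 = 1.7500%
Σ(r − r̄)² = 22.5800; population σ = √(22.5800/8) = 1.6800%
IR = r̄ / tracking error = 1.7500 / 1.6800 = 1.0417

1.042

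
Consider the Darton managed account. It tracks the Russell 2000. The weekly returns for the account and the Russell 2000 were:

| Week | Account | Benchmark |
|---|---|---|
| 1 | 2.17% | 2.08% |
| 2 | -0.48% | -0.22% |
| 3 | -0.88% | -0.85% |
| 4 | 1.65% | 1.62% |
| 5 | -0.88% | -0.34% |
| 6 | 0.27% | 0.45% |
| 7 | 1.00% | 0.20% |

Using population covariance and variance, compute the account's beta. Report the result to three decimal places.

1.090

r̄p = 0.4071%,  r̄m = 0.4200%
Cov = Σ(rp − r̄p)(rm − r̄m) / 7 = 1.0663
Var(rm) = Σ(rm − r̄m)² / 7 = 0.9779
β = Cov / Var = 1.0663 / 0.9779 = 1.0904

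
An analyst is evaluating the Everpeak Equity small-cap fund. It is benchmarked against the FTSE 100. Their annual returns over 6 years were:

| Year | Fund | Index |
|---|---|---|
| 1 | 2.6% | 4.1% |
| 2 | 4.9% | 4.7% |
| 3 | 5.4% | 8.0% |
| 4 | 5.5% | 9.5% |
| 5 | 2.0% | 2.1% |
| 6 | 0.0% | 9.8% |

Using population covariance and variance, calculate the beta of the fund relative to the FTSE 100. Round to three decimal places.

r̄p = 3.4000%,  r̄m = 6.3667%
Cov = Σ(rp − r̄p)(rm − r̄m) / 6 = 0.5767
Var(rm) = Σ(rm − r̄m)² / 6 = 8.3989
β = Cov / Var = 0.5767 / 8.3989 = 0.0687

0.069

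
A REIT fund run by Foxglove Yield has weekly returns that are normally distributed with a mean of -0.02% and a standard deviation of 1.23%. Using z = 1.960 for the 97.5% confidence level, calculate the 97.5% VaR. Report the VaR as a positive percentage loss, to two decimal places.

2.43

VaR (as % loss) = −(μ − z·σ) = −(-0.02% − 1.960 × 1.23%) = −(-2.4308%) = 2.4308%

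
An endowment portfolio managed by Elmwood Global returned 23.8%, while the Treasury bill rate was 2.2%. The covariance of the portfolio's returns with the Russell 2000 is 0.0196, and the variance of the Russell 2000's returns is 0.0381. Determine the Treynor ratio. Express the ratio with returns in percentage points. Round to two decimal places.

β = Cov / Var = 0.0196 / 0.0381 = 0.5144
Treynor = (Rp − Rf) / β = (23.8% − 2.2%) / 0.5144 = 21.60 / 0.5144 = 41.9907

41.99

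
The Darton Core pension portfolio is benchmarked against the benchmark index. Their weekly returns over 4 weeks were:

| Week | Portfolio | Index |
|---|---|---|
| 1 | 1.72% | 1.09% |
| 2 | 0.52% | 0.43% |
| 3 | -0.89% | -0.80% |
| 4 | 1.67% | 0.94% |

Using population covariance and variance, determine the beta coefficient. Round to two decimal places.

r̄p = 0.7550%,  r̄m = 0.4150%
Cov = Σ(rp − r̄p)(rm − r̄m) / 4 = 0.7817
Var(rm) = Σ(rm − r̄m)² / 4 = 0.5519
β = Cov / Var = 0.7817 / 0.5519 = 1.4164

1.42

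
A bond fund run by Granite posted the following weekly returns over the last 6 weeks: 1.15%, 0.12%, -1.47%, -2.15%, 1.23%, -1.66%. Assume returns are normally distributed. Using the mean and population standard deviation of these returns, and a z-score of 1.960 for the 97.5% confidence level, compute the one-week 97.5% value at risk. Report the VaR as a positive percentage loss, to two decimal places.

r̄ = (1.15 + 0.12 − 1.47 − 2.15 + 1.23 − 1.66) / 6 = -0.4633%
Population σ = √[Σ(r − r̄)² / 6] = √[11.1007 / 6] = √1.8501 = 1.3602%
VaR = −(r̄ − z·σ) = −(-0.4633 − 1.960 × 1.3602) = −(-3.1293) = 3.1293%

3.13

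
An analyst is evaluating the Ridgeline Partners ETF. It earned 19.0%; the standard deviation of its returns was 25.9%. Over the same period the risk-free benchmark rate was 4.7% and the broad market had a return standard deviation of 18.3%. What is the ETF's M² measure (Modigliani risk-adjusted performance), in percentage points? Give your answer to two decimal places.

14.80

Sharpe = (Rp − Rf) / σp = (19.0% − 4.7%) / 25.9% = 0.5521
M² = Rf + Sharpe × σm = 4.7% + 0.5521 × 18.3% = 14.8034%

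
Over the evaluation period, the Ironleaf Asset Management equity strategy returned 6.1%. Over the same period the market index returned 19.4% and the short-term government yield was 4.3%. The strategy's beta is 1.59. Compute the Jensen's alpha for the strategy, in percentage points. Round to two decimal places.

-22.21

CAPM expected return = Rf + β(Rm − Rf) = 4.3% + 1.59 × (19.4% − 4.3%) = 4.3 + 1.59 × 15.10 = 28.3090%
Jensen's α = Rp − E[R] = 6.1% − 28.3090% = -22.2090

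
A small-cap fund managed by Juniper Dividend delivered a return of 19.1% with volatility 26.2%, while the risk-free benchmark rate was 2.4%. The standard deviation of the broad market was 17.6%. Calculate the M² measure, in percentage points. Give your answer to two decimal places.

Sharpe = (Rp − Rf) / σp = (19.1% − 2.4%) / 26.2% = 0.6374
M² = Rf + Sharpe × σm = 2.4% + 0.6374 × 17.6% = 13.6182%

13.62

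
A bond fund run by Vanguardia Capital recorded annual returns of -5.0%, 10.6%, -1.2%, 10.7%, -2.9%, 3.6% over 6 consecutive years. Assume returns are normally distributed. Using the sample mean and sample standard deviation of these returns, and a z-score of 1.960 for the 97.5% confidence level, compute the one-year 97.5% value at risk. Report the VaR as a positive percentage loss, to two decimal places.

10.75

Mean return μ = 15.80 / 6 = 2.6333%
Σ(r − μ)² = 233.0533; sample σ = √(233.0533/5) = 6.8272%
VaR = −(μ − z·σ) = −(2.6333 − 1.960 × 6.8272) = −(-10.7480) = 10.7480%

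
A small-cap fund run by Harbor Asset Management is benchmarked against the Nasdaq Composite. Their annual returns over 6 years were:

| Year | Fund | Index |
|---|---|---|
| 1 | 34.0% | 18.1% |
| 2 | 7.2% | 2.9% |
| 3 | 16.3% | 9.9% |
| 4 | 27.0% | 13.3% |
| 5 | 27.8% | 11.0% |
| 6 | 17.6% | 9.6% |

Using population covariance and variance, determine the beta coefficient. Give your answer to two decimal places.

1.84

r̄p = 21.6500%,  r̄m = 10.8000%
Cov = Σ(rp − r̄p)(rm − r̄m) / 6 = 38.0983
Var(rm) = Σ(rm − r̄m)² / 6 = 20.7067
β = Cov / Var = 38.0983 / 20.7067 = 1.8399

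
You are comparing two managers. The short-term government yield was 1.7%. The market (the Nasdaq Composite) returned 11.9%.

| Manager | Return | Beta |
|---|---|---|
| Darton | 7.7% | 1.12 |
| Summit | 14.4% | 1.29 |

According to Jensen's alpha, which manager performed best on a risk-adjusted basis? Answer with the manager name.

Darton: α = 7.7% − [1.7% + 1.12 × (11.9% − 1.7%)] = -5.424
Summit: α = 14.4% − [1.7% + 1.29 × (11.9% − 1.7%)] = -0.458
Highest: Summit (-0.458).

Summit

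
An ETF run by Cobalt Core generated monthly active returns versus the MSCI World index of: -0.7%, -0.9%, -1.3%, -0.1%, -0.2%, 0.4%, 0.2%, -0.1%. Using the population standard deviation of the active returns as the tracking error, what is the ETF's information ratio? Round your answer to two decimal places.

-0.62

r̄ = (-0.7 − 0.9 − 1.3 − 0.1 − 0.2 + 0.4 + 0.2 − 0.1) / 8 = -2.70 / 8 = -0.3375%
Σ(r − r̄)² = (-0.7 − (-0.3375))² + (-0.9 − (-0.3375))² + (-1.3 − (-0.3375))² + … = 2.3388
σ = √[2.3388 / 8] = 0.5407%
IR = r̄ / tracking error = -0.3375 / 0.5407 = -0.6242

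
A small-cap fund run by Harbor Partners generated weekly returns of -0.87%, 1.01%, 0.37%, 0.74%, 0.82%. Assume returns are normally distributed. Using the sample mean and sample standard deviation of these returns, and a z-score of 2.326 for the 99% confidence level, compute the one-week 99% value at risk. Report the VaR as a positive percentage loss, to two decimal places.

1.34

μ = (-0.87 + 1.01 + 0.37 + 0.74 + 0.82) / 5 = 2.070 / 5 = 0.4140%
Σ(r − μ)² = 2.2769; sample σ = √(2.2769/4) = 0.7545%
VaR = −(μ − z·σ) = −(0.4140 − 2.326 × 0.7545) = −(-1.3410) = 1.3410%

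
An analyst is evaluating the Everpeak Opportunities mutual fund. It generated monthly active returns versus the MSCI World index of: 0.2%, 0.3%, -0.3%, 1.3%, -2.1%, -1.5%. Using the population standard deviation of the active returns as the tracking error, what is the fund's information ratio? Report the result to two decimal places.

-0.31

Mean return μ = -2.10 / 6 = -0.3500%
Σ(r − μ)² = 7.8350; population σ = √(7.8350/6) = 1.1427%
IR = μ / tracking error = -0.3500 / 1.1427 = -0.3063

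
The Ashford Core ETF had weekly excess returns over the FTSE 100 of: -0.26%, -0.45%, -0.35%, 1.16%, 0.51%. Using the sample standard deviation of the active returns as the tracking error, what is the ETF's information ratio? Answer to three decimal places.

0.176

Mean return r̄ = 0.610 / 5 = 0.1220%
Sample std dev = √[1.9239 / 4] = 0.6935%
IR = r̄ / tracking error = 0.1220 / 0.6935 = 0.1759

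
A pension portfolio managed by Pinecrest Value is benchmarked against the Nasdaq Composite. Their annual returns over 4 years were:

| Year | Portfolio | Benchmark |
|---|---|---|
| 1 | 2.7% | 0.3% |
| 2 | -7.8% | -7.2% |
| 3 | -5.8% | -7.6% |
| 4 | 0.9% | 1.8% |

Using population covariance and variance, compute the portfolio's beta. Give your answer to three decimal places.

0.977

r̄p = -2.5000%,  r̄m = -3.1750%
Cov = Σ(rp − r̄p)(rm − r̄m) / 4 = 17.7300
Var(rm) = Σ(rm − r̄m)² / 4 = 18.1519
β = Cov / Var = 17.7300 / 18.1519 = 0.9768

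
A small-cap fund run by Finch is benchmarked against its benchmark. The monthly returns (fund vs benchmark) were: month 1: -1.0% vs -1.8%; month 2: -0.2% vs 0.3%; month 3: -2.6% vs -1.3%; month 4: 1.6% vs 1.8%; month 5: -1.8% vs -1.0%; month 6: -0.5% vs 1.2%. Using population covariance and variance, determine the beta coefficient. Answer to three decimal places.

r̄p = -0.7500%,  r̄m = -0.1333%
Cov = Σ(rp − r̄p)(rm − r̄m) / 6 = 1.4333
Var(rm) = Σ(rm − r̄m)² / 6 = 1.7656
β = Cov / Var = 1.4333 / 1.7656 = 0.8118

0.812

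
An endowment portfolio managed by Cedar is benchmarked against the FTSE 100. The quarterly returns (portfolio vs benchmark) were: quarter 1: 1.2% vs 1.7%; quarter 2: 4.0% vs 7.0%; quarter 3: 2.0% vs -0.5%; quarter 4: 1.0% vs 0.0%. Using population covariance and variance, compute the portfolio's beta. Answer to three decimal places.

0.346

r̄p = 2.0500%,  r̄m = 2.0500%
Cov = Σ(rp − r̄p)(rm − r̄m) / 4 = 3.0575
Var(rm) = Σ(rm − r̄m)² / 4 = 8.8325
β = Cov / Var = 3.0575 / 8.8325 = 0.3462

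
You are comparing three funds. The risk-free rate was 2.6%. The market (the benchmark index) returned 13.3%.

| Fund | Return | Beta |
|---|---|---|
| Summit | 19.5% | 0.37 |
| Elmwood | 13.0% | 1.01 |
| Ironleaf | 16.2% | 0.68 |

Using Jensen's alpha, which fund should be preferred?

Summit: α = 19.5% − [2.6% + 0.37 × (13.3% − 2.6%)] = 12.941
Elmwood: α = 13.0% − [2.6% + 1.01 × (13.3% − 2.6%)] = -0.407
Ironleaf: α = 16.2% − [2.6% + 0.68 × (13.3% − 2.6%)] = 6.324
Highest: Summit (12.941).

Summit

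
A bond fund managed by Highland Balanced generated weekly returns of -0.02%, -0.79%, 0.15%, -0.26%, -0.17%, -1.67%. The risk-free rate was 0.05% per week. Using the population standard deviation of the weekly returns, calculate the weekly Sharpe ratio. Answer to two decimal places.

-0.83

Mean return μ = -2.760 / 6 = -0.4600%
Σ(r − μ)² = (-0.02 − (-0.4600))² + (-0.79 − (-0.4600))² + (0.15 − (-0.4600))² + … = 2.2628
population σ = √(2.2628 / 6) = √0.3771 = 0.6141%
Sharpe = (μ − rf) / σ = (-0.4600 − 0.05) / 0.6141 = -0.5100 / 0.6141 = -0.8305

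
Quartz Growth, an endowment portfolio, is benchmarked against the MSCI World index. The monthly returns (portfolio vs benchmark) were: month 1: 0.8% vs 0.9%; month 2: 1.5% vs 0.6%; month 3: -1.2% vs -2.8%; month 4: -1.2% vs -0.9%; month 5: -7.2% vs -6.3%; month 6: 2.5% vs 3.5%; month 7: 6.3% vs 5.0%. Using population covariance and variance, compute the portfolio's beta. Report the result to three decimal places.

r̄p = 0.2143%,  r̄m = 0.0000%
Cov = Σ(rp − r̄p)(rm − r̄m) / 7 = 13.0957
Var(rm) = Σ(rm − r̄m)² / 7 = 12.3943
β = Cov / Var = 13.0957 / 12.3943 = 1.0566

1.057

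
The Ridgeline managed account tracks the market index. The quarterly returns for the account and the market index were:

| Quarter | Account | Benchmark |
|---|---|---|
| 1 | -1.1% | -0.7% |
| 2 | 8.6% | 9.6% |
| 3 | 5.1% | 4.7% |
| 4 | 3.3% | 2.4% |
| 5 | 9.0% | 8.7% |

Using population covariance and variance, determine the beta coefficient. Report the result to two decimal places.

0.95

r̄p = 4.9800%,  r̄m = 4.9400%
Cov = Σ(rp − r̄p)(rm − r̄m) / 5 = 14.1028
Var(rm) = Σ(rm − r̄m)² / 5 = 14.8344
β = Cov / Var = 14.1028 / 14.8344 = 0.9507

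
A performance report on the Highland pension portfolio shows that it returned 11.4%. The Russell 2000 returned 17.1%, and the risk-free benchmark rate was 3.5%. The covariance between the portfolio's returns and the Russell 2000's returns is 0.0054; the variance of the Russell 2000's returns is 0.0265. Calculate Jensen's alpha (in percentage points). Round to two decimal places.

5.13

β = Cov / Var = 0.0054 / 0.0265 = 0.2038
E[R] = Rf + β(Rm − Rf) = 3.5% + 0.2038 × (17.1% − 3.5%) = 6.2717%
α = Rp − E[R] = 11.4% − 6.2717% = 5.1283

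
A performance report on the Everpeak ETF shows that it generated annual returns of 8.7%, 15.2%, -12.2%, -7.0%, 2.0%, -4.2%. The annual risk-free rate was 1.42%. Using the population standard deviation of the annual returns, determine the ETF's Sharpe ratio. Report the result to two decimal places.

-0.11

r̄ = (8.7 + 15.2 − 12.2 − 7 + 2 − 4.2) / 6 = 2.50 / 6 = 0.4167%
Population std dev = √[525.1683 / 6] = 9.3556%
Sharpe = (r̄ − rf) / σ = (0.4167 − 1.42) / 9.3556 = -1.0033 / 9.3556 = -0.1072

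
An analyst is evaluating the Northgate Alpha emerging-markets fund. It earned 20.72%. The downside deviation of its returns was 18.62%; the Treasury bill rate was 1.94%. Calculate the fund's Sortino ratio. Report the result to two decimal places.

Sortino = (Rp − Rf) / σd = (20.72% − 1.94%) / 18.62% = 18.78% / 18.62% = 1.0086

1.01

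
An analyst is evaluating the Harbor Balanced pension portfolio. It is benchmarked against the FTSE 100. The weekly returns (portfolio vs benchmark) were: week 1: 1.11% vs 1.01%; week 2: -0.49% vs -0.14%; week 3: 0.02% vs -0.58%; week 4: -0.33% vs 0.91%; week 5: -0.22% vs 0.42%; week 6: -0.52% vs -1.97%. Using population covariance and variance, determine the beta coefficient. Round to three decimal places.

r̄p = -0.0717%,  r̄m = -0.0583%
Cov = Σ(rp − r̄p)(rm − r̄m) / 6 = 0.2975
Var(rm) = Σ(rm − r̄m)² / 6 = 1.0402
β = Cov / Var = 0.2975 / 1.0402 = 0.2860

0.286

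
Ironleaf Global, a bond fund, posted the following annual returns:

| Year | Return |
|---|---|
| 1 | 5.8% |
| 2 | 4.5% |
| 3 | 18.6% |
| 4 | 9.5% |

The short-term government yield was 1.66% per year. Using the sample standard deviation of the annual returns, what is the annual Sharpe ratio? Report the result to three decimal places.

μ = (5.8 + 4.5 + 18.6 + 9.5) / 4 = 9.6000%
Sample std dev = √[121.4600 / 3] = 6.3629%
Sharpe = (μ − rf) / σ = (9.6000 − 1.66) / 6.3629 = 7.9400 / 6.3629 = 1.2479

1.248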